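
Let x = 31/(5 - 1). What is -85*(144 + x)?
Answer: -51595/4 ≈ -12899.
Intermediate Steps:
x = 31/4 ≈ 7.7500
-85*(144 + x) = -85*(144 + 31/4) = -85*607/4 = -51595/4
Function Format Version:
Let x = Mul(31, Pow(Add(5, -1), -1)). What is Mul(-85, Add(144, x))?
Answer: Rational(-51595, 4) ≈ -12899.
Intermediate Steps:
x = Rational(31, 4) (x = Mul(31, Pow(4, -1)) = Mul(31, Rational(1, 4)) = Rational(31, 4) ≈ 7.7500)
Mul(-85, Add(144, x)) = Mul(-85, Add(144, Rational(31, 4))) = Mul(-85, Rational(607, 4)) = Rational(-51595, 4)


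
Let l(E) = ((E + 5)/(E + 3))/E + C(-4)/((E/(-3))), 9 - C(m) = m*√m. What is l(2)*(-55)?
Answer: 704 + 660*I ≈ 704.0 + 660.0*I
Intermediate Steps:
C(m) = 9 - m^(3/2) (C(m) = 9 - m*√m = 9 - m^(3/2))
l(E) = -3*(9 + 8*I)/E + (5 + E)/(E*(3 + E)) (l(E) = ((E + 5)/(E + 3))/E + (9 - (-4)^(3/2))/((E/(-3))) = ((5 + E)/(3 + E))/E + (9 - (-8)*I)/((E*(-⅓))) = ((5 + E)/(3 + E))/E + (9 + 8*I)/((-E/3)) = (5 + E)/(E*(3 + E)) + (9 + 8*I)*(-3/E) = (5 + E)/(E*(3 + E)) - 3*(9 + 8*I)/E = -3*(9 + 8*I)/E + (5 + E)/(E*(3 + E)))
l(2)*(-55) = ((-76 + 2 - 72*I - 3*2*(9 + 8*I))/(2*(3 + 2)))*(-55) = ((½)*(-76 + 2 - 72*I + (-54 - 48*I))/5)*(-55) = ((½)*(⅕)*(-128 - 120*I))*(-55) = (-64/5 - 12*I)*(-55) = 704 + 660*I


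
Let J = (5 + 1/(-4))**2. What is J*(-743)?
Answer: -268223/16 ≈ -16764.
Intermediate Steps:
J = 361/16 (J = (5 + 1*(-1/4))**2 = (5 - 1/4)**2 = (19/4)**2 = 361/16 ≈ 22.563)
J*(-743) = (361/16)*(-743) = -268223/16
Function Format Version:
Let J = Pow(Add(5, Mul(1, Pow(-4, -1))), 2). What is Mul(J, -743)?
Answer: Rational(-268223, 16) ≈ -16764.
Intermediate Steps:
J = Rational(361, 16) (J = Pow(Add(5, Mul(1, Rational(-1, 4))), 2) = Pow(Add(5, Rational(-1, 4)), 2) = Pow(Rational(19, 4), 2) = Rational(361, 16) ≈ 22.563)
Mul(J, -743) = Mul(Rational(361, 16), -743) = Rational(-268223, 16)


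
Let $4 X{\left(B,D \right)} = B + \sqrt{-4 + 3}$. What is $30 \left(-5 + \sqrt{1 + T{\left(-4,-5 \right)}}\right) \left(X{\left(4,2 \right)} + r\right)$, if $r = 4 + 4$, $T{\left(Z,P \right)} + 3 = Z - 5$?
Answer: $- \frac{15 \left(5 - i \sqrt{11}\right) \left(36 + i\right)}{2} \approx -1374.9 + 857.99 i$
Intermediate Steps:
$T{\left(Z,P \right)} = -8 + Z$ ($T{\left(Z,P \right)} = -3 + \left(Z - 5\right) = -3 + \left(-5 + Z\right) = -8 + Z$)
$r = 8$
$X{\left(B,D \right)} = \frac{i}{4} + \frac{B}{4}$ ($X{\left(B,D \right)} = \frac{B + \sqrt{-4 + 3}}{4} = \frac{B + \sqrt{-1}}{4} = \frac{B + i}{4} = \frac{i + B}{4} = \frac{i}{4} + \frac{B}{4}$)
$30 \left(-5 + \sqrt{1 + T{\left(-4,-5 \right)}}\right) \left(X{\left(4,2 \right)} + r\right) = 30 \left(-5 + \sqrt{1 - 12}\right) \left(\left(\frac{i}{4} + \frac{1}{4} \cdot 4\right) + 8\right) = 30 \left(-5 + \sqrt{1 - 12}\right) \left(\left(\frac{i}{4} + 1\right) + 8\right) = 30 \left(-5 + \sqrt{-11}\right) \left(\left(1 + \frac{i}{4}\right) + 8\right) = 30 \left(-5 + i \sqrt{11}\right) \left(9 + \frac{i}{4}\right)$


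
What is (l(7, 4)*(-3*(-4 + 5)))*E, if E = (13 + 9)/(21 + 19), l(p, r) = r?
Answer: -33/5 ≈ -6.6000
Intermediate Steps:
E = 11/20 (E = 22/40 = 22*(1/40) = 11/20 ≈ 0.55000)
(l(7, 4)*(-3*(-4 + 5)))*E = (4*(-3*(-4 + 5)))*(11/20) = (4*(-3*1))*(11/20) = (4*(-3))*(11/20) = -12*11/20 = -33/5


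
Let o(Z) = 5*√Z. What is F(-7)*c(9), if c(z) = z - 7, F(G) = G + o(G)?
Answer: -14 + 10*I*√7 ≈ -14.0 + 26.458*I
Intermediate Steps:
F(G) = G + 5*√G
c(z) = -7 + z
F(-7)*c(9) = (-7 + 5*√(-7))*(-7 + 9) = (-7 + 5*(I*√7))*2 = (-7 + 5*I*√7)*2 = -14 + 10*I*√7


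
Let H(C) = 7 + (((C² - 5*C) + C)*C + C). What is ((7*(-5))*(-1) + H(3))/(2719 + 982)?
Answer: 36/3701 ≈ 0.0097271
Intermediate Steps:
H(C) = 7 + C + C*(C² - 4*C) (H(C) = 7 + ((C² - 4*C)*C + C) = 7 + (C*(C² - 4*C) + C) = 7 + (C + C*(C² - 4*C)) = 7 + C + C*(C² - 4*C))
((7*(-5))*(-1) + H(3))/(2719 + 982) = ((7*(-5))*(-1) + (7 + 3 + 3³ - 4*3²))/(2719 + 982) = (-35*(-1) + (7 + 3 + 27 - 4*9))/3701 = (35 + (7 + 3 + 27 - 36))*(1/3701) = (35 + 1)*(1/3701) = 36*(1/3701) = 36/3701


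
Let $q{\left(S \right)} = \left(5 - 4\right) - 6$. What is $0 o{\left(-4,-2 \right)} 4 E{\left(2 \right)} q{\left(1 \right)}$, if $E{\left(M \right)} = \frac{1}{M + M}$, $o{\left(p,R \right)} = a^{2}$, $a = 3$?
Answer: $0$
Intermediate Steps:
$o{\left(p,R \right)} = 9$ ($o{\left(p,R \right)} = 3^{2} = 9$)
$q{\left(S \right)} = -5$ ($q{\left(S \right)} = \left(5 - 4\right) - 6 = 1 - 6 = -5$)
$E{\left(M \right)} = \frac{1}{2 M}$
$0 o{\left(-4,-2 \right)} 4 E{\left(2 \right)} q{\left(1 \right)} = 0 \cdot 9 \cdot 4 \frac{1}{2 \cdot 2} \left(-5\right) = 0 \cdot 4 \cdot \frac{1}{2} \cdot \frac{1}{2} \left(-5\right) = 0 \cdot \frac{1}{4} \left(-5\right) = 0 \left(-5\right) = 0$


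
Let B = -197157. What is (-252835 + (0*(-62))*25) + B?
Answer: -449992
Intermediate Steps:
(-252835 + (0*(-62))*25) + B = (-252835 + (0*(-62))*25) - 197157 = (-252835 + 0*25) - 197157 = (-252835 + 0) - 197157 = -252835 - 197157 = -449992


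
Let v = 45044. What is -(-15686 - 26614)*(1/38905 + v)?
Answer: 14825615505660/7781 ≈ 1.9054e+9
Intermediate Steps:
-(-15686 - 26614)*(1/38905 + v) = -(-15686 - 26614)*(1/38905 + 45044) = -(-42300)*(1/38905 + 45044) = -(-42300)*1752436821/38905 = -1*(-14825615505660/7781) = 14825615505660/7781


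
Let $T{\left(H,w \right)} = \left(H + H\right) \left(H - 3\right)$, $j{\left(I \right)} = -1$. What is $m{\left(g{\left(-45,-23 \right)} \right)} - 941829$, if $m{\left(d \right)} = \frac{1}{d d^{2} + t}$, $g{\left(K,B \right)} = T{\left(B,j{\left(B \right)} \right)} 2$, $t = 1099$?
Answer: $- \frac{12890080202696822}{13686221387} \approx -9.4183 \cdot 10^{5}$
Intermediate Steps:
$T{\left(H,w \right)} = 2 H \left(-3 + H\right)$
$g{\left(K,B \right)} = 4 B \left(-3 + B\right)$ ($g{\left(K,B \right)} = 2 B \left(-3 + B\right) 2 = 4 B \left(-3 + B\right)$)
$m{\left(d \right)} = \frac{1}{1099 + d^{3}}$ ($m{\left(d \right)} = \frac{1}{d d^{2} + 1099} = \frac{1}{d^{3} + 1099} = \frac{1}{1099 + d^{3}}$)
$m{\left(g{\left(-45,-23 \right)} \right)} - 941829 = \frac{1}{1099 + \left(4 \left(-23\right) \left(-3 - 23\right)\right)^{3}} - 941829 = \frac{1}{1099 + \left(4 \left(-23\right) \left(-26\right)\right)^{3}} - 941829 = \frac{1}{1099 + 2392^{3}} - 941829 = \frac{1}{1099 + 13686220288} - 941829 = \frac{1}{13686221387} - 941829 = - \frac{12890080202696822}{13686221387}$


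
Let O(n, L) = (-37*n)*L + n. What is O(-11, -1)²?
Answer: 174724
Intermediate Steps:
O(n, L) = n - 37*L*n (O(n, L) = -37*L*n + n = n - 37*L*n)
O(-11, -1)² = (-11*(1 - 37*(-1)))² = (-11*(1 + 37))² = (-11*38)² = (-418)² = 174724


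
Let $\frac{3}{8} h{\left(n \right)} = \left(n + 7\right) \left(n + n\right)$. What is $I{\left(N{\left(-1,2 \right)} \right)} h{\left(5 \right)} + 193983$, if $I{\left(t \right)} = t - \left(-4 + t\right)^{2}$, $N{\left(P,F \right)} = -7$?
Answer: $153023$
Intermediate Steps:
$h{\left(n \right)} = \frac{16 n \left(7 + n\right)}{3}$ ($h{\left(n \right)} = \frac{8 \left(n + 7\right) \left(n + n\right)}{3} = \frac{8 \left(7 + n\right) 2 n}{3} = \frac{8 \cdot 2 n \left(7 + n\right)}{3} = \frac{16 n \left(7 + n\right)}{3}$)
$I{\left(N{\left(-1,2 \right)} \right)} h{\left(5 \right)} + 193983 = \left(-7 - \left(-4 - 7\right)^{2}\right) \frac{16}{3} \cdot 5 \left(7 + 5\right) + 193983 = \left(-7 - \left(-11\right)^{2}\right) \frac{16}{3} \cdot 5 \cdot 12 + 193983 = \left(-7 - 121\right) 320 + 193983 = \left(-128\right) 320 + 193983 = -40960 + 193983 = 153023$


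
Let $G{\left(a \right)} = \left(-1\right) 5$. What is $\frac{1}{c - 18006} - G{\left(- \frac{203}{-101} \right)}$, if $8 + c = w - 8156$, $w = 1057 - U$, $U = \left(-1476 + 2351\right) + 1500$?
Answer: $\frac{137439}{27488} \approx 5.0$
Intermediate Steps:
$U = 2375$ ($U = 875 + 1500 = 2375$)
$w = -1318$ ($w = 1057 - 2375 = -1318$)
$c = -9482$ ($c = -8 - 9474 = -9482$)
$G{\left(a \right)} = -5$
$\frac{1}{c - 18006} - G{\left(- \frac{203}{-101} \right)} = \frac{1}{-9482 - 18006} - -5 = \frac{1}{-27488} + 5 = - \frac{1}{27488} + 5 = \frac{137439}{27488}$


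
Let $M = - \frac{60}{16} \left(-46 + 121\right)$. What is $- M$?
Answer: $\frac{1125}{4} \approx 281.25$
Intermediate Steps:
$M = - \frac{1125}{4}$ ($M = \left(-60\right) \frac{1}{16} \cdot 75 = \left(- \frac{15}{4}\right) 75 = - \frac{1125}{4} \approx -281.25$)
$- M = \left(-1\right) \left(- \frac{1125}{4}\right) = \frac{1125}{4}$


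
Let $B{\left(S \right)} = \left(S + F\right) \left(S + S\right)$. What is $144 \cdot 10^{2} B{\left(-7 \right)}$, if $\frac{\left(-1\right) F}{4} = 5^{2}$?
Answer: $21571200$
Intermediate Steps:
$F = -100$ ($F = - 4 \cdot 5^{2} = \left(-4\right) 25 = -100$)
$B{\left(S \right)} = 2 S \left(-100 + S\right)$ ($B{\left(S \right)} = \left(S - 100\right) \left(S + S\right) = \left(-100 + S\right) 2 S = 2 S \left(-100 + S\right)$)
$144 \cdot 10^{2} B{\left(-7 \right)} = 144 \cdot 10^{2} \cdot 2 \left(-7\right) \left(-100 - 7\right) = 144 \cdot 100 \cdot 2 \left(-7\right) \left(-107\right) = 14400 \cdot 1498 = 21571200$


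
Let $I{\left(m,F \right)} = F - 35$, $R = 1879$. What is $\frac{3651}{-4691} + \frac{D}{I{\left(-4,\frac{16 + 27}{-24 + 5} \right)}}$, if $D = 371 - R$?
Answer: $\frac{32955406}{830307} \approx 39.691$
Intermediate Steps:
$I{\left(m,F \right)} = -35 + F$ ($I{\left(m,F \right)} = F - 35 = -35 + F$)
$D = -1508$ ($D = 371 - 1879 = -1508$)
$\frac{3651}{-4691} + \frac{D}{I{\left(-4,\frac{16 + 27}{-24 + 5} \right)}} = \frac{3651}{-4691} - \frac{1508}{-35 + \frac{16 + 27}{-24 + 5}} = 3651 \left(- \frac{1}{4691}\right) - \frac{1508}{-35 + \frac{43}{-19}} = - \frac{3651}{4691} - \frac{1508}{-35 + 43 \left(- \frac{1}{19}\right)} = - \frac{3651}{4691} - \frac{1508}{-35 - \frac{43}{19}} = - \frac{3651}{4691} - \frac{1508}{- \frac{708}{19}} = - \frac{3651}{4691} - - \frac{7163}{177} = - \frac{3651}{4691} + \frac{7163}{177} = \frac{32955406}{830307}$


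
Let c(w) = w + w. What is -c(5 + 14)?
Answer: -38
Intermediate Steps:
c(w) = 2*w
-c(5 + 14) = -2*(5 + 14) = -2*19 = -1*38 = -38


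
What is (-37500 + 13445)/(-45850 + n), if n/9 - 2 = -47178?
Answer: 24055/470434 ≈ 0.051134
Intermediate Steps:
n = -424584 (n = 18 + 9*(-47178) = 18 - 424602 = -424584)
(-37500 + 13445)/(-45850 + n) = (-37500 + 13445)/(-45850 - 424584) = -24055/(-470434) = -24055*(-1/470434) = 24055/470434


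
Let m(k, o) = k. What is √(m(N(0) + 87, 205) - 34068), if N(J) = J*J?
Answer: I*√33981 ≈ 184.34*I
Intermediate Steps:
N(J) = J²
√(m(N(0) + 87, 205) - 34068) = √((0² + 87) - 34068) = √((0 + 87) - 34068) = √(87 - 34068) = √(-33981) = I*√33981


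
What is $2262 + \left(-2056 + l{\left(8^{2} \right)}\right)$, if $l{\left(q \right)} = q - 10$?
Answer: $260$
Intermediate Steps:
$l{\left(q \right)} = -10 + q$
$2262 + \left(-2056 + l{\left(8^{2} \right)}\right) = 2262 - \left(2066 - 64\right) = 2262 + \left(-2056 + \left(-10 + 64\right)\right) = 2262 + \left(-2056 + 54\right) = 2262 - 2002 = 260$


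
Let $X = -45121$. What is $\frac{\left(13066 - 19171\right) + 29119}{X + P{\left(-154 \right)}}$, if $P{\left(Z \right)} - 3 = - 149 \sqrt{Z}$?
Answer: $- \frac{519172826}{1019526439} + \frac{1714543 i \sqrt{154}}{1019526439} \approx -0.50923 + 0.020869 i$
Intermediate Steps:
$P{\left(Z \right)} = 3 - 149 \sqrt{Z}$
$\frac{\left(13066 - 19171\right) + 29119}{X + P{\left(-154 \right)}} = \frac{\left(13066 - 19171\right) + 29119}{-45121 + \left(3 - 149 \sqrt{-154}\right)} = \frac{-6105 + 29119}{-45121 + \left(3 - 149 i \sqrt{154}\right)} = \frac{23014}{-45121 + \left(3 - 149 i \sqrt{154}\right)} = \frac{23014}{-45118 - 149 i \sqrt{154}}$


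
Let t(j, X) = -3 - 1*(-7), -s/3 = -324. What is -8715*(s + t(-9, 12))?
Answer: -8505840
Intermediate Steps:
s = 972 (s = -3*(-324) = 972)
t(j, X) = 4 (t(j, X) = -3 + 7 = 4)
-8715*(s + t(-9, 12)) = -8715*(972 + 4) = -8715*976 = -8505840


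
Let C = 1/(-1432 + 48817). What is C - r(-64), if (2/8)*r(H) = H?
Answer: 12130561/47385 ≈ 256.00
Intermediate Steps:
C = 1/47385 ≈ 2.1104e-5
r(H) = 4*H
C - r(-64) = 1/47385 - 4*(-64) = 1/47385 - 1*(-256) = 1/47385 + 256 = 12130561/47385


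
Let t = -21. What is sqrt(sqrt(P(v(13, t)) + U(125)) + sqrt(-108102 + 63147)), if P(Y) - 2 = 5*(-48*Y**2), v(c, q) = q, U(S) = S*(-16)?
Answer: sqrt(3)*sqrt(I)*sqrt(sqrt(11982) + 3*sqrt(555)) ≈ 16.438 + 16.438*I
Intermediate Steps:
U(S) = -16*S
P(Y) = 2 - 240*Y**2 (P(Y) = 2 + 5*(-48*Y**2) = 2 - 240*Y**2)
sqrt(sqrt(P(v(13, t)) + U(125)) + sqrt(-108102 + 63147)) = sqrt(sqrt((2 - 240*(-21)**2) - 16*125) + sqrt(-108102 + 63147)) = sqrt(sqrt((2 - 240*441) - 2000) + sqrt(-44955)) = sqrt(sqrt((2 - 105840) - 2000) + 9*I*sqrt(555)) = sqrt(sqrt(-105838 - 2000) + 9*I*sqrt(555)) = sqrt(sqrt(-107838) + 9*I*sqrt(555)) = sqrt(3*I*sqrt(11982) + 9*I*sqrt(555))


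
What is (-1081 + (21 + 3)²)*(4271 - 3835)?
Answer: -220180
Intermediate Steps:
(-1081 + (21 + 3)²)*(4271 - 3835) = (-1081 + 24²)*436 = (-1081 + 576)*436 = -505*436 = -220180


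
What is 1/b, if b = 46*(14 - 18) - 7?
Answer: -1/191 ≈ -0.0052356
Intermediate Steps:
b = -191 (b = 46*(-4) - 7 = -184 - 7 = -191)
1/b = 1/(-191) = -1/191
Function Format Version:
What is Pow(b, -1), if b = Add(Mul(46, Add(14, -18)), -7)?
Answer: Rational(-1, 191) ≈ -0.0052356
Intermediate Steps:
b = -191 (b = Add(Mul(46, -4), -7) = Add(-184, -7) = -191)
Pow(b, -1) = Pow(-191, -1) = Rational(-1, 191)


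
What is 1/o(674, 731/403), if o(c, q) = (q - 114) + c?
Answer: 403/226411 ≈ 0.0017799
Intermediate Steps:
o(c, q) = -114 + c + q (o(c, q) = (-114 + q) + c = -114 + c + q)
1/o(674, 731/403) = 1/(-114 + 674 + 731/403) = 1/(226411/403) = 403/226411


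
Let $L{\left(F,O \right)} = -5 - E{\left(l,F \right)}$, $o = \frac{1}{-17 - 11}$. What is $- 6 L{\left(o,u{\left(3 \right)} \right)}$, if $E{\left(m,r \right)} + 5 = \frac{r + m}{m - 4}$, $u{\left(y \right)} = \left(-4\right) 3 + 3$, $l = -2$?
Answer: $\frac{57}{28} \approx 2.0357$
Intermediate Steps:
$u{\left(y \right)} = -9$ ($u{\left(y \right)} = -12 + 3 = -9$)
$E{\left(m,r \right)} = -5 + \frac{m + r}{-4 + m}$ ($E{\left(m,r \right)} = -5 + \frac{r + m}{m - 4} = -5 + \frac{m + r}{-4 + m}$)
$o = - \frac{1}{28}$ ($o = \frac{1}{-28} = - \frac{1}{28} \approx -0.035714$)
$L{\left(F,O \right)} = - \frac{1}{3} + \frac{F}{6}$ ($L{\left(F,O \right)} = -5 - \frac{20 + F - -8}{-4 - 2} = -5 - \frac{20 + F + 8}{-6} = -5 - - \frac{28 + F}{6} = -5 - \left(- \frac{14}{3} - \frac{F}{6}\right) = -5 + \left(\frac{14}{3} + \frac{F}{6}\right) = - \frac{1}{3} + \frac{F}{6}$)
$- 6 L{\left(o,u{\left(3 \right)} \right)} = - 6 \left(- \frac{1}{3} + \frac{1}{6} \left(- \frac{1}{28}\right)\right) = - 6 \left(- \frac{1}{3} - \frac{1}{168}\right) = \left(-6\right) \left(- \frac{19}{56}\right) = \frac{57}{28}$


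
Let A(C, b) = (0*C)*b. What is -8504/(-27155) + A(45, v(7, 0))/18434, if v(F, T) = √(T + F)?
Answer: 8504/27155 ≈ 0.31317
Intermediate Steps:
v(F, T) = √(F + T)
A(C, b) = 0 (A(C, b) = 0*b = 0)
-8504/(-27155) + A(45, v(7, 0))/18434 = -8504/(-27155) + 0/18434 = -8504*(-1/27155) + 0*(1/18434) = 8504/27155 + 0 = 8504/27155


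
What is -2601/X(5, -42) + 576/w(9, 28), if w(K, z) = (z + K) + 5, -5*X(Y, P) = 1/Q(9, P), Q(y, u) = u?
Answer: -3823374/7 ≈ -5.4620e+5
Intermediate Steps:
X(Y, P) = -1/(5*P)
w(K, z) = 5 + K + z (w(K, z) = (K + z) + 5 = 5 + K + z)
-2601/X(5, -42) + 576/w(9, 28) = -2601/((-⅕/(-42))) + 576/(5 + 9 + 28) = -2601/((-⅕*(-1/42))) + 576/42 = -2601/1/210 + 576*(1/42) = -2601*210 + 96/7 = -546210 + 96/7 = -3823374/7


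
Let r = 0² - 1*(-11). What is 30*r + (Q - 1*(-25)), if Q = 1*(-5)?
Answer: 350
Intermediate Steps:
Q = -5
r = 11 (r = 0 + 11 = 11)
30*r + (Q - 1*(-25)) = 30*11 + (-5 - 1*(-25)) = 330 + (-5 + 25) = 330 + 20 = 350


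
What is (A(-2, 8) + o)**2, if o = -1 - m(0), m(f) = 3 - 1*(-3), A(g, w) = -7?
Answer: 196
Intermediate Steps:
m(f) = 6 (m(f) = 3 + 3 = 6)
o = -7 (o = -1 - 1*6 = -1 - 6 = -7)
(A(-2, 8) + o)**2 = (-7 - 7)**2 = (-14)**2 = 196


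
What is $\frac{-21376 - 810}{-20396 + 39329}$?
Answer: $- \frac{22186}{18933} \approx -1.1718$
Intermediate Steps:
$\frac{-21376 - 810}{-20396 + 39329} = - \frac{22186}{18933}$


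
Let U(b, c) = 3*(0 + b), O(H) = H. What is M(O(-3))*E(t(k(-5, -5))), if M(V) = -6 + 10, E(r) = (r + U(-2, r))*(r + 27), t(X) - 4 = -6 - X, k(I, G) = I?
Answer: -360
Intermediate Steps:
U(b, c) = 3*b
t(X) = -2 - X (t(X) = 4 + (-6 - X) = -2 - X)
E(r) = (-6 + r)*(27 + r) (E(r) = (r + 3*(-2))*(r + 27) = (r - 6)*(27 + r) = (-6 + r)*(27 + r))
M(V) = 4
M(O(-3))*E(t(k(-5, -5))) = 4*(-162 + (-2 - 1*(-5))² + 21*(-2 - 1*(-5))) = 4*(-162 + (-2 + 5)² + 21*(-2 + 5)) = 4*(-162 + 3² + 21*3) = 4*(-162 + 9 + 63) = 4*(-90) = -360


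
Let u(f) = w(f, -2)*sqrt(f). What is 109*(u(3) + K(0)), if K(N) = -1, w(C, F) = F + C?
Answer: -109 + 109*sqrt(3) ≈ 79.794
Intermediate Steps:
w(C, F) = C + F
u(f) = sqrt(f)*(-2 + f) (u(f) = (f - 2)*sqrt(f) = (-2 + f)*sqrt(f) = sqrt(f)*(-2 + f))
109*(u(3) + K(0)) = 109*(sqrt(3)*(-2 + 3) - 1) = 109*(sqrt(3)*1 - 1) = 109*(sqrt(3) - 1) = 109*(-1 + sqrt(3)) = -109 + 109*sqrt(3)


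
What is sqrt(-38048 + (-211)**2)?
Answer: sqrt(6473) ≈ 80.455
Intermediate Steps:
sqrt(-38048 + (-211)**2) = sqrt(-38048 + 44521) = sqrt(6473)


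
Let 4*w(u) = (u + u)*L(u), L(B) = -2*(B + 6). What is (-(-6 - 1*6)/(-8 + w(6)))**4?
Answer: 81/160000 ≈ 0.00050625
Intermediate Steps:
L(B) = -12 - 2*B (L(B) = -2*(6 + B) = -12 - 2*B)
w(u) = u*(-12 - 2*u)/2 (w(u) = ((u + u)*(-12 - 2*u))/4 = ((2*u)*(-12 - 2*u))/4 = (2*u*(-12 - 2*u))/4 = u*(-12 - 2*u)/2)
(-(-6 - 1*6)/(-8 + w(6)))**4 = (-(-6 - 1*6)/(-8 - 1*6*(6 + 6)))**4 = (-(-6 - 6)/(-8 - 1*6*12))**4 = (-(-12)/(-8 - 72))**4 = (-(-12)/(-80))**4 = (-(-12)*(-1)/80)**4 = (-1*3/20)**4 = (-3/20)**4 = 81/160000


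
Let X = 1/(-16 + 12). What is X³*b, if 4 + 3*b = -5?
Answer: 3/64 ≈ 0.046875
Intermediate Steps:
b = -3 (b = -4/3 + (⅓)*(-5) = -4/3 - 5/3 = -3)
X = -¼ (X = 1/(-4) = -¼ ≈ -0.25000)
X³*b = (-¼)³*(-3) = -1/64*(-3) = 3/64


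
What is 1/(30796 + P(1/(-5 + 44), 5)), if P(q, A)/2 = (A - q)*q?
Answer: 1521/46841104 ≈ 3.2471e-5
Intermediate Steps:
P(q, A) = 2*q*(A - q) (P(q, A) = 2*((A - q)*q) = 2*(q*(A - q)) = 2*q*(A - q))
1/(30796 + P(1/(-5 + 44), 5)) = 1/(30796 + 2*(5 - 1/(-5 + 44))/(-5 + 44)) = 1/(30796 + 2*(5 - 1/39)/39) = 1/(30796 + 2*(1/39)*(5 - 1*1/39)) = 1/(30796 + 2*(1/39)*(5 - 1/39)) = 1/(30796 + 2*(1/39)*(194/39)) = 1/(30796 + 388/1521) = 1/(46841104/1521) = 1521/46841104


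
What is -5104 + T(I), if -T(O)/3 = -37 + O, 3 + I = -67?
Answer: -4783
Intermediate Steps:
I = -70 (I = -3 - 67 = -70)
T(O) = 111 - 3*O (T(O) = -3*(-37 + O) = 111 - 3*O)
-5104 + T(I) = -5104 + (111 - 3*(-70)) = -5104 + (111 + 210) = -5104 + 321 = -4783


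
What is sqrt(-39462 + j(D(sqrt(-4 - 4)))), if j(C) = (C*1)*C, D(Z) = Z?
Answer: I*sqrt(39470) ≈ 198.67*I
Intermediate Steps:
j(C) = C**2 (j(C) = C*C = C**2)
sqrt(-39462 + j(D(sqrt(-4 - 4)))) = sqrt(-39462 + (sqrt(-4 - 4))**2) = sqrt(-39462 + (sqrt(-8))**2) = sqrt(-39462 + (2*I*sqrt(2))**2) = sqrt(-39462 - 8) = sqrt(-39470) = I*sqrt(39470)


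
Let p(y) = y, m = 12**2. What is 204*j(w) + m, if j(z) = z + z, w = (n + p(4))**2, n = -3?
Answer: 552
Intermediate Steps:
m = 144
w = 1 (w = (-3 + 4)**2 = 1**2 = 1)
j(z) = 2*z
204*j(w) + m = 204*(2*1) + 144 = 204*2 + 144 = 408 + 144 = 552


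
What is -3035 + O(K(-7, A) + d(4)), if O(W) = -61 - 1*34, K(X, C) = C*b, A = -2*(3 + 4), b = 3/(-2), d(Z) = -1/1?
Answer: -3130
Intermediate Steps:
d(Z) = -1 (d(Z) = -1*1 = -1)
b = -3/2 (b = 3*(-½) = -3/2 ≈ -1.5000)
A = -14 (A = -2*7 = -14)
K(X, C) = -3*C/2 (K(X, C) = C*(-3/2) = -3*C/2)
O(W) = -95 (O(W) = -61 - 34 = -95)
-3035 + O(K(-7, A) + d(4)) = -3035 - 95 = -3130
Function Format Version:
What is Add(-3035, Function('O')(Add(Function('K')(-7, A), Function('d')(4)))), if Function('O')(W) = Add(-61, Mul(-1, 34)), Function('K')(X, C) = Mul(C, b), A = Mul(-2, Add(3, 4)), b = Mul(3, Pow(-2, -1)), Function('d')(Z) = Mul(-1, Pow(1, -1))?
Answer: -3130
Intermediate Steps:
Function('d')(Z) = -1 (Function('d')(Z) = Mul(-1, 1) = -1)
b = Rational(-3, 2) (b = Mul(3, Rational(-1, 2)) = Rational(-3, 2) ≈ -1.5000)
A = -14 (A = Mul(-2, 7) = -14)
Function('K')(X, C) = Mul(Rational(-3, 2), C) (Function('K')(X, C) = Mul(C, Rational(-3, 2)) = Mul(Rational(-3, 2), C))
Function('O')(W) = -95 (Function('O')(W) = Add(-61, -34) = -95)
Add(-3035, Function('O')(Add(Function('K')(-7, A), Function('d')(4)))) = Add(-3035, -95) = -3130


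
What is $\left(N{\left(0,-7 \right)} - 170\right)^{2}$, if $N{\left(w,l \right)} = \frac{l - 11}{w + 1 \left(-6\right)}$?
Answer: $27889$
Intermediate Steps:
$N{\left(w,l \right)} = \frac{-11 + l}{-6 + w}$ ($N{\left(w,l \right)} = \frac{-11 + l}{w - 6} = \frac{-11 + l}{-6 + w}$)
$\left(N{\left(0,-7 \right)} - 170\right)^{2} = \left(\frac{-11 - 7}{-6 + 0} - 170\right)^{2} = \left(\frac{1}{-6} \left(-18\right) - 170\right)^{2} = \left(\left(- \frac{1}{6}\right) \left(-18\right) - 170\right)^{2} = \left(3 - 170\right)^{2} = \left(-167\right)^{2} = 27889$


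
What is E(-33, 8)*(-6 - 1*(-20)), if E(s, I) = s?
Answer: -462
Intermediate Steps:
E(-33, 8)*(-6 - 1*(-20)) = -33*(-6 - 1*(-20)) = -33*(-6 + 20) = -33*14 = -462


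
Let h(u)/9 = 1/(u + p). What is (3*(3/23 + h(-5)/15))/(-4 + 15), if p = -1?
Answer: 21/2530 ≈ 0.0083004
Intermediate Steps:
h(u) = 9/(-1 + u) (h(u) = 9/(u - 1) = 9/(-1 + u))
(3*(3/23 + h(-5)/15))/(-4 + 15) = (3*(3/23 + (9/(-1 - 5))/15))/(-4 + 15) = (3*(3*(1/23) + (9/(-6))*(1/15)))/11 = (3*(3/23 + (9*(-⅙))*(1/15)))*(1/11) = (3*(3/23 - 3/2*1/15))*(1/11) = (3*(3/23 - ⅒))*(1/11) = (3*(7/230))*(1/11) = (21/230)*(1/11) = 21/2530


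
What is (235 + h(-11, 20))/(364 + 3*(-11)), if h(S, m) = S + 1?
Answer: 225/331 ≈ 0.67976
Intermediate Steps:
h(S, m) = 1 + S
(235 + h(-11, 20))/(364 + 3*(-11)) = (235 + (1 - 11))/(364 + 3*(-11)) = (235 - 10)/(364 - 33) = 225/331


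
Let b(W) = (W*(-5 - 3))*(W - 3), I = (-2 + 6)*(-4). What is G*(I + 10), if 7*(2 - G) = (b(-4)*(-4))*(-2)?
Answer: -1548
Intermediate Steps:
I = -16 (I = 4*(-4) = -16)
b(W) = -8*W*(-3 + W) (b(W) = (W*(-8))*(-3 + W) = (-8*W)*(-3 + W) = -8*W*(-3 + W))
G = 258 (G = 2 - (8*(-4)*(3 - 1*(-4)))*(-4)*(-2)/7 = 2 - (8*(-4)*(3 + 4))*(-4)*(-2)/7 = 2 - (8*(-4)*7)*(-4)*(-2)/7 = 2 - (-224*(-4))*(-2)/7 = 2 - 128*(-2) = 2 - 1/7*(-1792) = 2 + 256 = 258)
G*(I + 10) = 258*(-16 + 10) = 258*(-6) = -1548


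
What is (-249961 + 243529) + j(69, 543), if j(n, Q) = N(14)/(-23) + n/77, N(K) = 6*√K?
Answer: -495195/77 - 6*√14/23 ≈ -6432.1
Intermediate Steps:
j(n, Q) = -6*√14/23 + n/77 (j(n, Q) = (6*√14)/(-23) + n/77 = (6*√14)*(-1/23) + n*(1/77) = -6*√14/23 + n/77)
(-249961 + 243529) + j(69, 543) = (-249961 + 243529) + (-6*√14/23 + (1/77)*69) = -6432 + (-6*√14/23 + 69/77) = -6432 + (69/77 - 6*√14/23) = -495195/77 - 6*√14/23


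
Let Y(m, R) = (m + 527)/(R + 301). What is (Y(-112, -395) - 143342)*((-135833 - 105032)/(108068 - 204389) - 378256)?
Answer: 163642977088218031/3018058 ≈ 5.4221e+10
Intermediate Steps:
Y(m, R) = (527 + m)/(301 + R)
(Y(-112, -395) - 143342)*((-135833 - 105032)/(108068 - 204389) - 378256) = ((527 - 112)/(301 - 395) - 143342)*((-135833 - 105032)/(108068 - 204389) - 378256) = (415/(-94) - 143342)*(-240865/(-96321) - 378256) = (-1/94*415 - 143342)*(-240865*(-1/96321) - 378256) = (-415/94 - 143342)*(240865/96321 - 378256) = -13474563/94*(-36433755311/96321) = 163642977088218031/3018058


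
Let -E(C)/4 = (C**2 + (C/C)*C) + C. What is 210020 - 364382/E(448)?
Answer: 84680246191/403200 ≈ 2.1002e+5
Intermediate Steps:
E(C) = -8*C - 4*C**2 (E(C) = -4*((C**2 + (C/C)*C) + C) = -4*((C**2 + 1*C) + C) = -4*((C**2 + C) + C) = -4*((C + C**2) + C) = -4*(C**2 + 2*C) = -8*C - 4*C**2)
210020 - 364382/E(448) = 210020 - 364382/((-4*448*(2 + 448))) = 210020 - 364382/((-4*448*450)) = 210020 - 364382/(-806400) = 210020 - 364382*(-1)/806400 = 210020 - 1*(-182191/403200) = 210020 + 182191/403200 = 84680246191/403200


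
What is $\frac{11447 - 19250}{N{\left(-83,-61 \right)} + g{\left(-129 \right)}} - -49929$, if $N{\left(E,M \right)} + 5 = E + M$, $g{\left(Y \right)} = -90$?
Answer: $\frac{11940834}{239} \approx 49962.0$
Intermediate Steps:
$N{\left(E,M \right)} = -5 + E + M$ ($N{\left(E,M \right)} = -5 + \left(E + M\right) = -5 + E + M$)
$\frac{11447 - 19250}{N{\left(-83,-61 \right)} + g{\left(-129 \right)}} - -49929 = \frac{11447 - 19250}{\left(-5 - 83 - 61\right) - 90} - -49929 = - \frac{7803}{-149 - 90} + 49929 = - \frac{7803}{-239} + 49929 = \left(-7803\right) \left(- \frac{1}{239}\right) + 49929 = \frac{7803}{239} + 49929 = \frac{11940834}{239}$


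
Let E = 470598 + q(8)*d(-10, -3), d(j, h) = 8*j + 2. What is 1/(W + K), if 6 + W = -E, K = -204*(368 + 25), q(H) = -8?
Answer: -1/551400 ≈ -1.8136e-6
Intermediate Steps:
d(j, h) = 2 + 8*j
K = -80172 (K = -204*393 = -80172)
E = 471222 (E = 470598 - 8*(2 + 8*(-10)) = 470598 - 8*(2 - 80) = 470598 - 8*(-78) = 470598 + 624 = 471222)
W = -471228 (W = -6 - 1*471222 = -6 - 471222 = -471228)
1/(W + K) = 1/(-471228 - 80172) = 1/(-551400) = -1/551400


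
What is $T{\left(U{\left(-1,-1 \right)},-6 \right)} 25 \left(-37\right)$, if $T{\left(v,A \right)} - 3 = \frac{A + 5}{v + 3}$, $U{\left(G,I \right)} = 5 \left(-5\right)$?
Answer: $- \frac{61975}{22} \approx -2817.0$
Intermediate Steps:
$U{\left(G,I \right)} = -25$
$T{\left(v,A \right)} = 3 + \frac{5 + A}{3 + v}$ ($T{\left(v,A \right)} = 3 + \frac{A + 5}{v + 3} = 3 + \frac{5 + A}{3 + v}$)
$T{\left(U{\left(-1,-1 \right)},-6 \right)} 25 \left(-37\right) = \frac{14 - 6 + 3 \left(-25\right)}{3 - 25} \cdot 25 \left(-37\right) = \frac{14 - 6 - 75}{-22} \cdot 25 \left(-37\right) = \left(- \frac{1}{22}\right) \left(-67\right) 25 \left(-37\right) = \frac{67}{22} \cdot 25 \left(-37\right) = \frac{1675}{22} \left(-37\right) = - \frac{61975}{22}$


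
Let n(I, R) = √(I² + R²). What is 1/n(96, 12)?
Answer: √65/780 ≈ 0.010336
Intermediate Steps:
1/n(96, 12) = 1/(√(96² + 12²)) = 1/(√(9216 + 144)) = 1/(√9360) = 1/(12*√65) = √65/780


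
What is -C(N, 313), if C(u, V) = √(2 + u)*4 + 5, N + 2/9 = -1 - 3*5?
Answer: -5 - 32*I*√2/3 ≈ -5.0 - 15.085*I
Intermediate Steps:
N = -146/9 (N = -2/9 + (-1 - 3*5) = -2/9 + (-1 - 15) = -2/9 - 16 = -146/9 ≈ -16.222)
C(u, V) = 5 + 4*√(2 + u) (C(u, V) = 4*√(2 + u) + 5 = 5 + 4*√(2 + u))
-C(N, 313) = -(5 + 4*√(2 - 146/9)) = -(5 + 4*√(-128/9)) = -(5 + 4*(8*I*√2/3)) = -(5 + 32*I*√2/3) = -5 - 32*I*√2/3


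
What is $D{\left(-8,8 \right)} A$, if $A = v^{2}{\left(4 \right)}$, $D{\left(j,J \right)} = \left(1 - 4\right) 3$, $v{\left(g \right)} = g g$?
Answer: $-2304$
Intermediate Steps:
$v{\left(g \right)} = g^{2}$
$D{\left(j,J \right)} = -9$ ($D{\left(j,J \right)} = \left(-3\right) 3 = -9$)
$A = 256$ ($A = \left(4^{2}\right)^{2} = 16^{2} = 256$)
$D{\left(-8,8 \right)} A = \left(-9\right) 256 = -2304$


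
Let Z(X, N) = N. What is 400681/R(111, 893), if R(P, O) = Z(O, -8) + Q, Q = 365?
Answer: 400681/357 ≈ 1122.4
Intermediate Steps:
R(P, O) = 357 (R(P, O) = -8 + 365 = 357)
400681/R(111, 893) = 400681/357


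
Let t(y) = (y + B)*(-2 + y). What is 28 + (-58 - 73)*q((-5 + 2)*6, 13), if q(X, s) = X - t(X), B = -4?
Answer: 60026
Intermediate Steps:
t(y) = (-4 + y)*(-2 + y) (t(y) = (y - 4)*(-2 + y) = (-4 + y)*(-2 + y))
q(X, s) = -8 - X**2 + 7*X (q(X, s) = X - (8 + X**2 - 6*X) = X + (-8 - X**2 + 6*X) = -8 - X**2 + 7*X)
28 + (-58 - 73)*q((-5 + 2)*6, 13) = 28 + (-58 - 73)*(-8 - ((-5 + 2)*6)**2 + 7*((-5 + 2)*6)) = 28 - 131*(-8 - (-3*6)**2 + 7*(-3*6)) = 28 - 131*(-8 - 1*(-18)**2 + 7*(-18)) = 28 - 131*(-8 - 1*324 - 126) = 28 - 131*(-8 - 324 - 126) = 28 - 131*(-458) = 28 + 59998 = 60026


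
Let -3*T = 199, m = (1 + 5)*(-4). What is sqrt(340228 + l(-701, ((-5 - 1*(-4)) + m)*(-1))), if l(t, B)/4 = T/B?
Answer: 4*sqrt(4784307)/15 ≈ 583.28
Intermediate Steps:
m = -24 (m = 6*(-4) = -24)
T = -199/3 (T = -1/3*199 = -199/3 ≈ -66.333)
l(t, B) = -796/(3*B) (l(t, B) = 4*(-199/(3*B)) = -796/(3*B))
sqrt(340228 + l(-701, ((-5 - 1*(-4)) + m)*(-1))) = sqrt(340228 - 796*(-1/((-5 - 1*(-4)) - 24))/3) = sqrt(340228 - 796*(-1/((-5 + 4) - 24))/3) = sqrt(340228 - 796*(-1/(-1 - 24))/3) = sqrt(340228 - 796/(3*((-25*(-1))))) = sqrt(340228 - 796/3/25) = sqrt(340228 - 796/3*1/25) = sqrt(340228 - 796/75) = sqrt(25516304/75) = 4*sqrt(4784307)/15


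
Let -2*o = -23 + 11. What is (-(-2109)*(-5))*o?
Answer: -63270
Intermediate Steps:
o = 6 (o = -(-23 + 11)/2 = -½*(-12) = 6)
(-(-2109)*(-5))*o = -(-2109)*(-5)*6 = -57*185*6 = -10545*6 = -63270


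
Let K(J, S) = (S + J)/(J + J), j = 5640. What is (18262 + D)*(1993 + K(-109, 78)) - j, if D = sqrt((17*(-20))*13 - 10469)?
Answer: 3966850395/109 + 434505*I*sqrt(14889)/218 ≈ 3.6393e+7 + 2.432e+5*I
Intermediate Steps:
K(J, S) = (J + S)/(2*J) (K(J, S) = (J + S)/((2*J)) = (J + S)*(1/(2*J)) = (J + S)/(2*J))
D = I*sqrt(14889) (D = sqrt(-340*13 - 10469) = sqrt(-4420 - 10469) = sqrt(-14889) = I*sqrt(14889) ≈ 122.02*I)
(18262 + D)*(1993 + K(-109, 78)) - j = (18262 + I*sqrt(14889))*(1993 + (1/2)*(-109 + 78)/(-109)) - 1*5640 = (18262 + I*sqrt(14889))*(1993 + (1/2)*(-1/109)*(-31)) - 5640 = (18262 + I*sqrt(14889))*(1993 + 31/218) - 5640 = (18262 + I*sqrt(14889))*(434505/218) - 5640 = (3967465155/109 + 434505*I*sqrt(14889)/218) - 5640 = 3966850395/109 + 434505*I*sqrt(14889)/218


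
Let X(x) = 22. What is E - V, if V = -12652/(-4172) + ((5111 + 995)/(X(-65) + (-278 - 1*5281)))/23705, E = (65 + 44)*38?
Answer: 80945509757459/19556933165 ≈ 4139.0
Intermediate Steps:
E = 4142 (E = 109*38 = 4142)
V = 59307411971/19556933165 (V = -12652/(-4172) + ((5111 + 995)/(22 + (-278 - 1*5281)))/23705 = -12652*(-1/4172) + (6106/(22 + (-278 - 5281)))*(1/23705) = 3163/1043 + (6106/(22 - 5559))*(1/23705) = 3163/1043 + (6106/(-5537))*(1/23705) = 3163/1043 + (6106*(-1/5537))*(1/23705) = 3163/1043 - 6106/5537*1/23705 = 3163/1043 - 6106/131254585 = 59307411971/19556933165 ≈ 3.0326)
E - V = 4142 - 1*59307411971/19556933165 = 4142 - 59307411971/19556933165 = 80945509757459/19556933165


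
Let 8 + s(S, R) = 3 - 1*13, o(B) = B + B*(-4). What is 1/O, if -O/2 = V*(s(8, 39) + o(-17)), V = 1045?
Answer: -1/68970 ≈ -1.4499e-5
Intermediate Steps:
o(B) = -3*B (o(B) = B - 4*B = -3*B)
s(S, R) = -18 (s(S, R) = -8 + (3 - 1*13) = -8 + (3 - 13) = -8 - 10 = -18)
O = -68970 (O = -2090*(-18 - 3*(-17)) = -2090*(-18 + 51) = -2090*33 = -2*34485 = -68970)
1/O = 1/(-68970) = -1/68970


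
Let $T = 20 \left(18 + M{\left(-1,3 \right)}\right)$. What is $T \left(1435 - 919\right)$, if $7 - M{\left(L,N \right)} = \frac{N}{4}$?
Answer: $250260$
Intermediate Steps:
$M{\left(L,N \right)} = 7 - \frac{N}{4}$
$T = 485$ ($T = 20 \left(18 + \left(7 - \frac{3}{4}\right)\right) = 20 \left(18 + \frac{25}{4}\right) = 20 \cdot \frac{97}{4} = 485$)
$T \left(1435 - 919\right) = 485 \left(1435 - 919\right) = 485 \cdot 516 = 250260$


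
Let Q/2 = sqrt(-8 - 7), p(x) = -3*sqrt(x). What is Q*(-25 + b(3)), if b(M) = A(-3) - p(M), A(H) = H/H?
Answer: 6*I*sqrt(15)*(-8 + sqrt(3)) ≈ -145.65*I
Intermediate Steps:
A(H) = 1
Q = 2*I*sqrt(15) (Q = 2*sqrt(-8 - 7) = 2*sqrt(-15) = 2*(I*sqrt(15)) = 2*I*sqrt(15) ≈ 7.746*I)
b(M) = 1 + 3*sqrt(M) (b(M) = 1 - (-3)*sqrt(M) = 1 + 3*sqrt(M))
Q*(-25 + b(3)) = (2*I*sqrt(15))*(-25 + (1 + 3*sqrt(3))) = (2*I*sqrt(15))*(-24 + 3*sqrt(3)) = 2*I*sqrt(15)*(-24 + 3*sqrt(3))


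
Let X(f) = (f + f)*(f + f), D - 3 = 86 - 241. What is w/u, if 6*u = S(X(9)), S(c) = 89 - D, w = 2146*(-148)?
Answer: -1905648/241 ≈ -7907.3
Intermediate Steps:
w = -317608
D = -152 (D = 3 + (86 - 241) = 3 - 155 = -152)
X(f) = 4*f² (X(f) = (2*f)*(2*f) = 4*f²)
S(c) = 241 (S(c) = 89 - 1*(-152) = 89 + 152 = 241)
u = 241/6 (u = (⅙)*241 = 241/6 ≈ 40.167)
w/u = -317608/241/6 = -317608*6/241 = -1905648/241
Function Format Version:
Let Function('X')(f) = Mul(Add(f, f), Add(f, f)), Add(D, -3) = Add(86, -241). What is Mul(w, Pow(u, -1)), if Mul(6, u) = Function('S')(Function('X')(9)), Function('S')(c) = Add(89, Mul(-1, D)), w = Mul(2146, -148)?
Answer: Rational(-1905648, 241) ≈ -7907.3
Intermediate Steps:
w = -317608
D = -152 (D = Add(3, Add(86, -241)) = Add(3, -155) = -152)
Function('X')(f) = Mul(4, Pow(f, 2)) (Function('X')(f) = Mul(Mul(2, f), Mul(2, f)) = Mul(4, Pow(f, 2)))
Function('S')(c) = 241 (Function('S')(c) = Add(89, Mul(-1, -152)) = Add(89, 152) = 241)
u = Rational(241, 6) (u = Mul(Rational(1, 6), 241) = Rational(241, 6) ≈ 40.167)
Mul(w, Pow(u, -1)) = Mul(-317608, Pow(Rational(241, 6), -1)) = Mul(-317608, Rational(6, 241)) = Rational(-1905648, 241)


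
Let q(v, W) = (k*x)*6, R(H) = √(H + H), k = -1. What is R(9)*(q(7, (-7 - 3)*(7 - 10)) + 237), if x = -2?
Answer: 747*√2 ≈ 1056.4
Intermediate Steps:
R(H) = √2*√H (R(H) = √(2*H) = √2*√H)
q(v, W) = 12 (q(v, W) = -1*(-2)*6 = 2*6 = 12)
R(9)*(q(7, (-7 - 3)*(7 - 10)) + 237) = (√2*√9)*(12 + 237) = (√2*3)*249 = (3*√2)*249 = 747*√2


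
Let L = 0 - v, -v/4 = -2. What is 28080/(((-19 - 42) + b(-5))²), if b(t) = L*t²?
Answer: 1040/2523 ≈ 0.41221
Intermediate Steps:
v = 8 (v = -4*(-2) = 8)
L = -8 (L = 0 - 1*8 = 0 - 8 = -8)
b(t) = -8*t²
28080/(((-19 - 42) + b(-5))²) = 28080/(((-19 - 42) - 8*(-5)²)²) = 28080/((-61 - 8*25)²) = 28080/((-61 - 200)²) = 28080/((-261)²) = 28080/68121 = 28080*(1/68121) = 1040/2523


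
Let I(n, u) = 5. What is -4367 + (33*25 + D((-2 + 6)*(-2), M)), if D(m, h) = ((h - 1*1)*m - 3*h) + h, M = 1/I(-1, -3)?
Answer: -3536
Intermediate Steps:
M = 1/5 ≈ 0.20000
D(m, h) = -2*h + m*(-1 + h) (D(m, h) = ((h - 1)*m - 3*h) + h = ((-1 + h)*m - 3*h) + h = (m*(-1 + h) - 3*h) + h = (-3*h + m*(-1 + h)) + h = -2*h + m*(-1 + h))
-4367 + (33*25 + D((-2 + 6)*(-2), M)) = -4367 + (33*25 + (-(-2 + 6)*(-2) - 2*1/5 + ((-2 + 6)*(-2))/5)) = -4367 + (825 + (-4*(-2) - 2/5 + (4*(-2))/5)) = -4367 + (825 + (-1*(-8) - 2/5 + (1/5)*(-8))) = -4367 + (825 + (8 - 2/5 - 8/5)) = -4367 + (825 + 6) = -4367 + 831 = -3536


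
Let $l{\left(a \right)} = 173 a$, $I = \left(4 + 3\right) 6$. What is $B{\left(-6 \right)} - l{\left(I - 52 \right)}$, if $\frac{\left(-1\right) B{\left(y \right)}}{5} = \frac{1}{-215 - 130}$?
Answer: $\frac{119371}{69} \approx 1730.0$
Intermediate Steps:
$I = 42$ ($I = 7 \cdot 6 = 42$)
$B{\left(y \right)} = \frac{1}{69}$ ($B{\left(y \right)} = - \frac{5}{-215 - 130} = - \frac{5}{-345} = \left(-5\right) \left(- \frac{1}{345}\right) = \frac{1}{69}$)
$B{\left(-6 \right)} - l{\left(I - 52 \right)} = \frac{1}{69} - 173 \left(42 - 52\right) = \frac{1}{69} - 173 \left(-10\right) = \frac{1}{69} - -1730 = \frac{1}{69} + 1730 = \frac{119371}{69}$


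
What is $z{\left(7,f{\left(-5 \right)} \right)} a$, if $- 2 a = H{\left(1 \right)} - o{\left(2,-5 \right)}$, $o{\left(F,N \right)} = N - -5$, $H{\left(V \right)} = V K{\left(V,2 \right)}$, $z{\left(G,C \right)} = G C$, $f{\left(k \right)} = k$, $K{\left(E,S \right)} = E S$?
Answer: $35$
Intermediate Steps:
$z{\left(G,C \right)} = C G$
$H{\left(V \right)} = 2 V^{2}$ ($H{\left(V \right)} = V V 2 = V 2 V = 2 V^{2}$)
$o{\left(F,N \right)} = 5 + N$ ($o{\left(F,N \right)} = N + 5 = 5 + N$)
$a = -1$ ($a = - \frac{2 \cdot 1^{2} - \left(5 - 5\right)}{2} = - \frac{2 \cdot 1 - 0}{2} = - \frac{2 + 0}{2} = \left(- \frac{1}{2}\right) 2 = -1$)
$z{\left(7,f{\left(-5 \right)} \right)} a = \left(-5\right) 7 \left(-1\right) = \left(-35\right) \left(-1\right) = 35$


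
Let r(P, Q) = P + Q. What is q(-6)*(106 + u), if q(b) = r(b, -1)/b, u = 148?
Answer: 889/3 ≈ 296.33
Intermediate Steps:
q(b) = (-1 + b)/b (q(b) = (b - 1)/b = (-1 + b)/b)
q(-6)*(106 + u) = ((-1 - 6)/(-6))*(106 + 148) = -⅙*(-7)*254 = (7/6)*254 = 889/3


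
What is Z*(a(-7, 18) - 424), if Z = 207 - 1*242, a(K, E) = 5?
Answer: 14665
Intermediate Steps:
Z = -35 (Z = 207 - 242 = -35)
Z*(a(-7, 18) - 424) = -35*(5 - 424) = -35*(-419) = 14665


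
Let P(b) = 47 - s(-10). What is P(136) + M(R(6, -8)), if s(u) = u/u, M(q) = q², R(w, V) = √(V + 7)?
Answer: 45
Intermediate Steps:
R(w, V) = √(7 + V)
s(u) = 1
P(b) = 46 (P(b) = 47 - 1*1 = 47 - 1 = 46)
P(136) + M(R(6, -8)) = 46 + (√(7 - 8))² = 46 + (√(-1))² = 46 + I² = 46 - 1 = 45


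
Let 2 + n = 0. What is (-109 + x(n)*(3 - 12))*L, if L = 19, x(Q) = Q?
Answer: -1729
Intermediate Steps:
n = -2 (n = -2 + 0 = -2)
(-109 + x(n)*(3 - 12))*L = (-109 - 2*(3 - 12))*19 = (-109 - 2*(-9))*19 = (-109 + 18)*19 = -91*19 = -1729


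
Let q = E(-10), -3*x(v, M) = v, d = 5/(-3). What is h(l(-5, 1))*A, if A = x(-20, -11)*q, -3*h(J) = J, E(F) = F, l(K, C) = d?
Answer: -1000/27 ≈ -37.037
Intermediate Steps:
d = -5/3 (d = 5*(-⅓) = -5/3 ≈ -1.6667)
x(v, M) = -v/3
l(K, C) = -5/3
q = -10
h(J) = -J/3
A = -200/3 (A = -⅓*(-20)*(-10) = (20/3)*(-10) = -200/3 ≈ -66.667)
h(l(-5, 1))*A = -⅓*(-5/3)*(-200/3) = (5/9)*(-200/3) = -1000/27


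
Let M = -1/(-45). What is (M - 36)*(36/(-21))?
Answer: 6476/105 ≈ 61.676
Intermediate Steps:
M = 1/45 (M = -1*(-1/45) = 1/45 ≈ 0.022222)
(M - 36)*(36/(-21)) = (1/45 - 36)*(36/(-21)) = -6476*(-1)/(5*21) = -1619/45*(-12/7) = 6476/105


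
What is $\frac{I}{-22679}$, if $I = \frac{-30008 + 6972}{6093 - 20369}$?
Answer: $- \frac{5759}{80941351} \approx -7.115 \cdot 10^{-5}$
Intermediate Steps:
$I = \frac{5759}{3569}$ ($I = - \frac{23036}{-14276} = \left(-23036\right) \left(- \frac{1}{14276}\right) = \frac{5759}{3569} \approx 1.6136$)
$\frac{I}{-22679} = \frac{5759}{3569 \left(-22679\right)} = \frac{5759}{3569} \left(- \frac{1}{22679}\right) = - \frac{5759}{80941351}$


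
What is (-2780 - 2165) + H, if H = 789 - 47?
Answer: -4203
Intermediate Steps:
H = 742
(-2780 - 2165) + H = (-2780 - 2165) + 742 = -4945 + 742 = -4203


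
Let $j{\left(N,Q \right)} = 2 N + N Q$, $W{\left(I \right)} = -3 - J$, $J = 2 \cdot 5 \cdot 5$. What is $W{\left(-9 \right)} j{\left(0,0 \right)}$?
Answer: $0$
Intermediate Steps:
$J = 50$ ($J = 10 \cdot 5 = 50$)
$W{\left(I \right)} = -53$ ($W{\left(I \right)} = -3 - 50 = -53$)
$W{\left(-9 \right)} j{\left(0,0 \right)} = - 53 \cdot 0 \left(2 + 0\right) = - 53 \cdot 0 \cdot 2 = \left(-53\right) 0 = 0$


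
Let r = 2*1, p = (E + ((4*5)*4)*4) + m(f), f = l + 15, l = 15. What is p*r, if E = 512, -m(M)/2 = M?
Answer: 1544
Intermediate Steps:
f = 30 (f = 15 + 15 = 30)
m(M) = -2*M
p = 772 (p = (512 + ((4*5)*4)*4) - 2*30 = (512 + (20*4)*4) - 60 = (512 + 80*4) - 60 = (512 + 320) - 60 = 832 - 60 = 772)
r = 2
p*r = 772*2 = 1544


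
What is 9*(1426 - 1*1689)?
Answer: -2367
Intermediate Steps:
9*(1426 - 1*1689) = 9*(1426 - 1689) = 9*(-263) = -2367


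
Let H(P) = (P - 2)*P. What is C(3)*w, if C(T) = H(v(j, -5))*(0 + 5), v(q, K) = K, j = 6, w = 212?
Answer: 37100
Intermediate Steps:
H(P) = P*(-2 + P) (H(P) = (-2 + P)*P = P*(-2 + P))
C(T) = 175 (C(T) = (-5*(-2 - 5))*(0 + 5) = -5*(-7)*5 = 35*5 = 175)
C(3)*w = 175*212 = 37100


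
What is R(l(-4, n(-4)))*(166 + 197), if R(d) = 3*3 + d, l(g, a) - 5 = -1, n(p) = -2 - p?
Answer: 4719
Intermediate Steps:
l(g, a) = 4 (l(g, a) = 5 - 1 = 4)
R(d) = 9 + d
R(l(-4, n(-4)))*(166 + 197) = (9 + 4)*(166 + 197) = 13*363 = 4719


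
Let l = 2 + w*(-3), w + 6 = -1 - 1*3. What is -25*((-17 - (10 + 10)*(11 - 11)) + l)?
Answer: -375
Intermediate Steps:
w = -10 (w = -6 + (-1 - 1*3) = -6 + (-1 - 3) = -6 - 4 = -10)
l = 32 (l = 2 - 10*(-3) = 2 + 30 = 32)
-25*((-17 - (10 + 10)*(11 - 11)) + l) = -25*((-17 - (10 + 10)*(11 - 11)) + 32) = -25*((-17 - 20*0) + 32) = -25*((-17 - 1*0) + 32) = -25*((-17 + 0) + 32) = -25*(-17 + 32) = -25*15 = -375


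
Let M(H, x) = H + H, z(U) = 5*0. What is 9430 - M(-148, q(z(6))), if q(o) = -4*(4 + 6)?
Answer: 9726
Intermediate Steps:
z(U) = 0
q(o) = -40 (q(o) = -4*10 = -40)
M(H, x) = 2*H
9430 - M(-148, q(z(6))) = 9430 - 2*(-148) = 9430 - 1*(-296) = 9430 + 296 = 9726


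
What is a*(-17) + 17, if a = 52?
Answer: -867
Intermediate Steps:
a*(-17) + 17 = 52*(-17) + 17 = -884 + 17 = -867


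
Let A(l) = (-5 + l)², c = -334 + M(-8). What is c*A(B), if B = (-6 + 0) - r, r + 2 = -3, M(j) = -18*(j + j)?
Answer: -1656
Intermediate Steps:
M(j) = -36*j
r = -5 (r = -2 - 3 = -5)
c = -46 (c = -334 - 36*(-8) = -334 + 288 = -46)
B = -1 (B = (-6 + 0) - 1*(-5) = -6 + 5 = -1)
c*A(B) = -46*(-5 - 1)² = -46*(-6)² = -46*36 = -1656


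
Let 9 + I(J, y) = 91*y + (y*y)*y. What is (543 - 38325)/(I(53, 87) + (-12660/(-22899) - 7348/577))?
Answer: -166401033462/2934980996707 ≈ -0.056696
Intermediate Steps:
I(J, y) = -9 + y³ + 91*y (I(J, y) = -9 + (91*y + (y*y)*y) = -9 + (91*y + y²*y) = -9 + (91*y + y³) = -9 + (y³ + 91*y) = -9 + y³ + 91*y)
(543 - 38325)/(I(53, 87) + (-12660/(-22899) - 7348/577)) = (543 - 38325)/((-9 + 87³ + 91*87) + (-12660/(-22899) - 7348/577)) = -37782/((-9 + 658503 + 7917) + (-12660*(-1/22899) - 7348*1/577)) = -37782/(666411 + (4220/7633 - 7348/577)) = -37782/(666411 - 53652344/4404241) = -37782/2934980996707/4404241 = -37782*4404241/2934980996707 = -166401033462/2934980996707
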